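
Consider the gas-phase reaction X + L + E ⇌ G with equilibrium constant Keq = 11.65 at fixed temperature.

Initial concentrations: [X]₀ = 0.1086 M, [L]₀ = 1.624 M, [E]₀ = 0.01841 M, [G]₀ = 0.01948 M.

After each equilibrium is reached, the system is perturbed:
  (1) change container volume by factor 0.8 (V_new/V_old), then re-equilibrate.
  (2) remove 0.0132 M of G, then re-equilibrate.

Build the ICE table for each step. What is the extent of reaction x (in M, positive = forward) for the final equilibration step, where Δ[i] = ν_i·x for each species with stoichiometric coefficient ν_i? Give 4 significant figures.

x = 0.003176 M

Q₀ = 6 vs Keq = 11.65 ⇒ Q<K, forward
Step 1:
                    X           L           E           G
  I            0.1086       1.624     0.01841     0.01948
  C         -0.005537   -0.005537   -0.005537    0.005537
  E            0.1031       1.618     0.01287     0.02502
  solve Keq expr → x = 0.005537; check Q = 11.65
Then change container volume by factor 0.8 (V_new/V_old).
Step 2:
                    X           L           E           G
  I            0.1288       2.023     0.01609     0.03127
  C         -0.004055   -0.004055   -0.004055    0.004055
  E            0.1248       2.019     0.01204     0.03533
  solve Keq expr → x = 0.004055; check Q = 11.65
Then remove 0.0132 M of G.
Step 3:
                    X           L           E           G
  I            0.1248       2.019     0.01204     0.02213
  C         -0.003176   -0.003176   -0.003176    0.003176
  E            0.1216       2.016     0.00886      0.0253
  solve Keq expr → x = 0.003176; check Q = 11.65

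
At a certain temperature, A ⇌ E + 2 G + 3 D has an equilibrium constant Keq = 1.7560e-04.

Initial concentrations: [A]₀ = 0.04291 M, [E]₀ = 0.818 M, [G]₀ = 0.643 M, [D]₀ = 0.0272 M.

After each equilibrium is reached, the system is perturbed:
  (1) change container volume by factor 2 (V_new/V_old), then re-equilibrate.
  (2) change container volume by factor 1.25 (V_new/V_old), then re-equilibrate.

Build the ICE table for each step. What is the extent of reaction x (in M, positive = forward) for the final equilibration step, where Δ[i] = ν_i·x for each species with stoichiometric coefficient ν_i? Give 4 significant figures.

Q₀ = 1.5861e-04 vs Keq = 1.7560e-04 ⇒ Q<K, forward
Step 1:
                  A         E         G         D
  Initial   0.04291     0.818     0.643    0.0272
  Change  -2.8541e-04 2.8541e-04 5.7081e-04 8.5622e-04
  Equil     0.04262    0.8183    0.6436   0.02806
  solve Keq expr → x = 2.8541e-04; check Q = 1.7560e-04
Then change container volume by factor 2 (V_new/V_old).
Step 2:
                  A         E         G         D
  Initial   0.02131    0.4091    0.3218   0.01403
  Change  -0.007656  0.007656   0.01531   0.02297
  Equil     0.01366    0.4168    0.3371     0.037
  solve Keq expr → x = 0.007656; check Q = 1.7560e-04
Then change container volume by factor 1.25 (V_new/V_old).
Step 3:
                  A         E         G         D
  Initial   0.01093    0.3334    0.2697    0.0296
  Change  -0.002855  0.002855  0.005709  0.008564
  Equil    0.008071    0.3363    0.2754   0.03816
  solve Keq expr → x = 0.002855; check Q = 1.7560e-04

x = 0.002855 M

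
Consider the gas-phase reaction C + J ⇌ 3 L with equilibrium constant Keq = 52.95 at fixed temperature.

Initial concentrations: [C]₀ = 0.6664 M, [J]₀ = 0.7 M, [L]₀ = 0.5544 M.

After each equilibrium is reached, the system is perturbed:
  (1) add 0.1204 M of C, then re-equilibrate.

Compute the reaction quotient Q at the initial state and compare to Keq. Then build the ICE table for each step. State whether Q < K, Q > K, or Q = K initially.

Q₀ = 0.3653; Q < K (proceeds forward)

Q₀ = 0.3653 vs Keq = 52.95 ⇒ Q<K, forward
Step 1:
                    C           J           L
  Initial      0.6664         0.7      0.5544
  Change      -0.3798     -0.3798       1.139
  Equil        0.2866      0.3202       1.694
  solve Keq expr → x = 0.3798; check Q = 52.95
Then add 0.1204 M of C.
Step 2:
                    C           J           L
  Initial       0.407      0.3202       1.694
  Change     -0.03183    -0.03183      0.0955
  Equil        0.3752      0.2884       1.789
  solve Keq expr → x = 0.03183; check Q = 52.95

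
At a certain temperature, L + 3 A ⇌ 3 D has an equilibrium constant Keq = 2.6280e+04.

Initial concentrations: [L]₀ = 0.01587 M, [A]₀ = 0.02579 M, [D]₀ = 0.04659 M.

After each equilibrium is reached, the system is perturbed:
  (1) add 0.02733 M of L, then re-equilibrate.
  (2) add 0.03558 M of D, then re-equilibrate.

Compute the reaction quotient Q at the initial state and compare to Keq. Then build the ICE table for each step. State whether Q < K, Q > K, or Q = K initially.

Q₀ = 371.5 vs Keq = 2.6280e+04 ⇒ Q<K, forward
Step 1:
                   L          A          D
  Initial    0.01587    0.02579    0.04659
  Change   -0.005383   -0.01615    0.01615
  Equil      0.01049   0.009641    0.06274
  solve Keq expr → x = 0.005383; check Q = 2.6280e+04
Then add 0.02733 M of L.
Step 2:
                   L          A          D
  Initial    0.03782   0.009641    0.06274
  Change  -9.9828e-04  -0.002995   0.002995
  Equil      0.03682   0.006646    0.06573
  solve Keq expr → x = 9.9828e-04; check Q = 2.6280e+04
Then add 0.03558 M of D.
Step 3:
                   L          A          D
  Initial    0.03682   0.006646     0.1013
  Change    0.001061   0.003182  -0.003182
  Equil      0.03788   0.009828    0.09813
  solve Keq expr → x = -0.001061; check Q = 2.6280e+04

Q₀ = 371.5; Q < K (proceeds forward)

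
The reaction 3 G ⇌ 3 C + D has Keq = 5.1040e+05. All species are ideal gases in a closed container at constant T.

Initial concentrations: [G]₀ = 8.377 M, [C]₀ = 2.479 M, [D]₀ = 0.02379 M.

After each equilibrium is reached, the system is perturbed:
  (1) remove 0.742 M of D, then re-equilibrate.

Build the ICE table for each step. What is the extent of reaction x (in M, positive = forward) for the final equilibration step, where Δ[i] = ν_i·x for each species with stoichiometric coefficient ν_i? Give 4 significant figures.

Q₀ = 6.1654e-04 vs Keq = 5.1040e+05 ⇒ Q<K, forward
Step 1:
                  G         C         D
  init        8.377     2.479   0.02379
  Δ           -8.19      8.19      2.73
  eq         0.1871     10.67     2.754
  solve Keq expr → x = 2.73; check Q = 5.1040e+05
Then remove 0.742 M of D.
Step 2:
                  G         C         D
  init       0.1871     10.67     2.012
  Δ        -0.01814   0.01814  0.006046
  eq          0.169     10.69     2.018
  solve Keq expr → x = 0.006046; check Q = 5.1040e+05

x = 0.006046 M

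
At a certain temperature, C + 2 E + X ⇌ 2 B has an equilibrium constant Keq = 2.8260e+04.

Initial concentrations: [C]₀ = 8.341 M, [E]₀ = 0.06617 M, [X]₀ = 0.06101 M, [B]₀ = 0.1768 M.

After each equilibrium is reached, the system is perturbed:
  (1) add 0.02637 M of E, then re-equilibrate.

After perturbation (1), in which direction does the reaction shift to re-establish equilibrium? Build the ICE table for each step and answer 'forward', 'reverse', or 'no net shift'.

Direction: forward

Q₀ = 14.03 vs Keq = 2.8260e+04 ⇒ Q<K, forward
Step 1:
                    C           E           X           B
  init          8.341     0.06617     0.06101      0.1768
  Δ          -0.03164    -0.06328    -0.03164     0.06328
  eq            8.309    0.002891     0.02937      0.2401
  solve Keq expr → x = 0.03164; check Q = 2.8260e+04
Then add 0.02637 M of E.
Step 2:
                    C           E           X           B
  init          8.309     0.02926     0.02937      0.2401
  Δ          -0.01252    -0.02504    -0.01252     0.02504
  eq            8.297    0.004218     0.01685      0.2651
  solve Keq expr → x = 0.01252; check Q = 2.8260e+04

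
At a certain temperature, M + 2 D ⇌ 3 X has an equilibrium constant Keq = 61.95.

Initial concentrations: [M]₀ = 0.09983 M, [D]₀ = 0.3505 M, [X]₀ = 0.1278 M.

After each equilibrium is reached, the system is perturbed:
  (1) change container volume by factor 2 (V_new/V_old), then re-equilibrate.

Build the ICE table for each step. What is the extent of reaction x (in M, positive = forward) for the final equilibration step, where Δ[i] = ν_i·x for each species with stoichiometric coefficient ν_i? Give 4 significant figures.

x = 0 M

Q₀ = 0.1702 vs Keq = 61.95 ⇒ Q<K, forward
Step 1:
                   M          D          X
  I          0.09983     0.3505     0.1278
  C         -0.07884    -0.1577     0.2365
  E          0.02099     0.1928     0.3643
  solve Keq expr → x = 0.07884; check Q = 61.95
Then change container volume by factor 2 (V_new/V_old).
Step 2:
                   M          D          X
  I           0.0105    0.09641     0.1822
  C                0          0          0
  E           0.0105    0.09641     0.1822
  solve Keq expr → x = 0; check Q = 61.95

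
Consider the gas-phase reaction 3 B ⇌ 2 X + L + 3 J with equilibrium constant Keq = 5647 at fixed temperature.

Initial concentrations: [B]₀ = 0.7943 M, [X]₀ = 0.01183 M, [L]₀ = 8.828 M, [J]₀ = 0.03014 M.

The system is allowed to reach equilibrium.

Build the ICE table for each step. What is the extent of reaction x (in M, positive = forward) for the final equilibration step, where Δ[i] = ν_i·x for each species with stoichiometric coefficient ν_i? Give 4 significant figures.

Q₀ = 6.7501e-08 vs Keq = 5647 ⇒ Q<K, forward
Step 1:
                    B           X           L           J
  I            0.7943     0.01183       8.828     0.03014
  C           -0.7374      0.4916      0.2458      0.7374
  E           0.05689      0.5034       9.074      0.7675
  solve Keq expr → x = 0.2458; check Q = 5647

x = 0.2458 M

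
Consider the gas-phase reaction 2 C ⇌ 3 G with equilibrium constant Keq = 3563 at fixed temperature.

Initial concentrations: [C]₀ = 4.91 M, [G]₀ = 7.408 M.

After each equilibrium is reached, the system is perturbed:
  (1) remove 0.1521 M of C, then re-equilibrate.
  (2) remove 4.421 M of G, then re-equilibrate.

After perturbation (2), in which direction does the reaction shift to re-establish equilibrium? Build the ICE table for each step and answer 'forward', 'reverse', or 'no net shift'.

Q₀ = 16.86 vs Keq = 3563 ⇒ Q<K, forward
Step 1:
                  C         G
  init         4.91     7.408
  Δ          -4.077     6.115
  eq         0.8331     13.52
  solve Keq expr → x = 2.038; check Q = 3563
Then remove 0.1521 M of C.
Step 2:
                  C         G
  init        0.681     13.52
  Δ          0.1336   -0.2005
  eq         0.8147     13.32
  solve Keq expr → x = -0.06682; check Q = 3563
Then remove 4.421 M of G.
Step 3:
                  C         G
  init       0.8147     8.902
  Δ         -0.3319    0.4978
  eq         0.4828       9.4
  solve Keq expr → x = 0.1659; check Q = 3563

Direction: forward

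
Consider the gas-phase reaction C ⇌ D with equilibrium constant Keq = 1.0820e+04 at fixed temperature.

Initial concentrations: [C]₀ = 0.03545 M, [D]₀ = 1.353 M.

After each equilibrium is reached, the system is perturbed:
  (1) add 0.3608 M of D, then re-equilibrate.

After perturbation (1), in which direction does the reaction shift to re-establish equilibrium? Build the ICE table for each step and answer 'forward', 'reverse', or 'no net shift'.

Q₀ = 38.17 vs Keq = 1.0820e+04 ⇒ Q<K, forward
Step 1:
                    C           D
  I           0.03545       1.353
  C          -0.03532     0.03532
  E        1.2831e-04       1.388
  solve Keq expr → x = 0.03532; check Q = 1.0820e+04
Then add 0.3608 M of D.
Step 2:
                    C           D
  I        1.2831e-04       1.749
  C        3.3343e-05 -3.3343e-05
  E        1.6165e-04       1.749
  solve Keq expr → x = -3.3343e-05; check Q = 1.0820e+04

Direction: reverse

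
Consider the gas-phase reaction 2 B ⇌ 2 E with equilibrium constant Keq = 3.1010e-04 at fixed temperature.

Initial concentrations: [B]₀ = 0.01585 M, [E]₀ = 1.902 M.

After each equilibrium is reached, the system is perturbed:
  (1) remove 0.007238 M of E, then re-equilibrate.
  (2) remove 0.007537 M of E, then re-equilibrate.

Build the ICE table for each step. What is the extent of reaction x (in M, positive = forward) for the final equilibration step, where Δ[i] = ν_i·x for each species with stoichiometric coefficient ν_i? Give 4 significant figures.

x = 0.003703 M

Q₀ = 1.4400e+04 vs Keq = 3.1010e-04 ⇒ Q>K, reverse
Step 1:
                  B         E
  Initial   0.01585     1.902
  Change      1.869    -1.869
  Equil       1.885   0.03319
  solve Keq expr → x = -0.9344; check Q = 3.1010e-04
Then remove 0.007238 M of E.
Step 2:
                  B         E
  Initial     1.885   0.02595
  Change  -0.007113  0.007113
  Equil       1.878   0.03306
  solve Keq expr → x = 0.003556; check Q = 3.1010e-04
Then remove 0.007537 M of E.
Step 3:
                  B         E
  Initial     1.878   0.02553
  Change  -0.007407  0.007407
  Equil        1.87   0.03293
  solve Keq expr → x = 0.003703; check Q = 3.1010e-04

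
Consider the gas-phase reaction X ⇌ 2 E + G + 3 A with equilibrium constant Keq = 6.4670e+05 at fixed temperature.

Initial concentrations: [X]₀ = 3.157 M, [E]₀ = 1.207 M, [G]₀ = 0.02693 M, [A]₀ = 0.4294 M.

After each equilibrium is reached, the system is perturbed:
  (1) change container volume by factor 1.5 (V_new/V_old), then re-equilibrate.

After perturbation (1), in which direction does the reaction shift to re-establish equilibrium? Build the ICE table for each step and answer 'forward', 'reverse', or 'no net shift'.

Q₀ = 9.8393e-04 vs Keq = 6.4670e+05 ⇒ Q<K, forward
Step 1:
                   X          E          G          A
  Initial      3.157      1.207    0.02693     0.4294
  Change      -2.966      5.931      2.966      8.897
  Equil       0.1913      7.138      2.993      9.327
  solve Keq expr → x = 2.966; check Q = 6.4670e+05
Then change container volume by factor 1.5 (V_new/V_old).
Step 2:
                   X          E          G          A
  Initial     0.1275      4.759      1.995      6.218
  Change     -0.1052     0.2103     0.1052     0.3155
  Equil      0.02236      4.969        2.1      6.533
  solve Keq expr → x = 0.1052; check Q = 6.4670e+05

Direction: forward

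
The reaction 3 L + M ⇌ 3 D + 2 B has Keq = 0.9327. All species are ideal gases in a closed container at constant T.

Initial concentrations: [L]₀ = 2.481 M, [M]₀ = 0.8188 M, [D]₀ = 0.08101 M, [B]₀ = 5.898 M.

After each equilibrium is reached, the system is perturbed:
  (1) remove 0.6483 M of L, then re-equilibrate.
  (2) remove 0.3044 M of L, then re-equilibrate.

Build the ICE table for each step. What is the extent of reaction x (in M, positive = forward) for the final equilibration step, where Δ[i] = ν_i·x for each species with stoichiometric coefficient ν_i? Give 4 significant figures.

Q₀ = 0.001479 vs Keq = 0.9327 ⇒ Q<K, forward
Step 1:
                    L           M           D           B
  Initial       2.481      0.8188     0.08101       5.898
  Change      -0.4379      -0.146      0.4379      0.2919
  Equil         2.043      0.6728      0.5189        6.19
  solve Keq expr → x = 0.146; check Q = 0.9327
Then remove 0.6483 M of L.
Step 2:
                    L           M           D           B
  Initial       1.395      0.6728      0.5189        6.19
  Change       0.1224     0.04081     -0.1224    -0.08161
  Equil         1.517      0.7137      0.3965       6.108
  solve Keq expr → x = -0.04081; check Q = 0.9327
Then remove 0.3044 M of L.
Step 3:
                    L           M           D           B
  Initial       1.213      0.7137      0.3965       6.108
  Change      0.05948     0.01983    -0.05948    -0.03966
  Equil         1.272      0.7335       0.337       6.069
  solve Keq expr → x = -0.01983; check Q = 0.9327

x = -0.01983 M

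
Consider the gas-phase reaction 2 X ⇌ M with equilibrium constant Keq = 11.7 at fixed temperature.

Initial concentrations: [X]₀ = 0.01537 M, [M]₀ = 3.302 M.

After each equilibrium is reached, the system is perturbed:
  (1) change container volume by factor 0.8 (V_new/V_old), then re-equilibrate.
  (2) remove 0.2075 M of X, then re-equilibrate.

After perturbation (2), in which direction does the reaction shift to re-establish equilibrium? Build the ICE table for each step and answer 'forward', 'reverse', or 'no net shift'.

Direction: reverse

Q₀ = 1.3977e+04 vs Keq = 11.7 ⇒ Q>K, reverse
Step 1:
                    X           M
  I           0.01537       3.302
  C            0.4956     -0.2478
  E            0.5109       3.054
  solve Keq expr → x = -0.2478; check Q = 11.7
Then change container volume by factor 0.8 (V_new/V_old).
Step 2:
                    X           M
  I            0.6387       3.818
  C            -0.065      0.0325
  E            0.5737        3.85
  solve Keq expr → x = 0.0325; check Q = 11.7
Then remove 0.2075 M of X.
Step 3:
                    X           M
  I            0.3662        3.85
  C               0.2        -0.1
  E            0.5662        3.75
  solve Keq expr → x = -0.1; check Q = 11.7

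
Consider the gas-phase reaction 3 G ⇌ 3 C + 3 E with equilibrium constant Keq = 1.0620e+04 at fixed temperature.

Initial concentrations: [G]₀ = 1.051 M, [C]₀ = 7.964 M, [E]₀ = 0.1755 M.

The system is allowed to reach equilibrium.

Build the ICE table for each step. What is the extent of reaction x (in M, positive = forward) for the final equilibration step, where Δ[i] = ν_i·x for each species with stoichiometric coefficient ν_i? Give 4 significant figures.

x = 0.2347 M

Q₀ = 2.352 vs Keq = 1.0620e+04 ⇒ Q<K, forward
Step 1:
                  G         C         E
  init        1.051     7.964    0.1755
  Δ         -0.7041    0.7041    0.7041
  eq         0.3469     8.668    0.8796
  solve Keq expr → x = 0.2347; check Q = 1.0620e+04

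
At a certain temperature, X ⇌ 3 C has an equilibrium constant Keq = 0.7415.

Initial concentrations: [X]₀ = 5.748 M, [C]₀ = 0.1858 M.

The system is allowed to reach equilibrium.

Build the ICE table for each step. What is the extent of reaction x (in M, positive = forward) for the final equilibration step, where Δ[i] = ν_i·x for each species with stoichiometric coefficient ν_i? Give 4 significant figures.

x = 0.4636 M

Q₀ = 0.001116 vs Keq = 0.7415 ⇒ Q<K, forward
Step 1:
                   X          C
  init         5.748     0.1858
  Δ          -0.4636      1.391
  eq           5.284      1.577
  solve Keq expr → x = 0.4636; check Q = 0.7415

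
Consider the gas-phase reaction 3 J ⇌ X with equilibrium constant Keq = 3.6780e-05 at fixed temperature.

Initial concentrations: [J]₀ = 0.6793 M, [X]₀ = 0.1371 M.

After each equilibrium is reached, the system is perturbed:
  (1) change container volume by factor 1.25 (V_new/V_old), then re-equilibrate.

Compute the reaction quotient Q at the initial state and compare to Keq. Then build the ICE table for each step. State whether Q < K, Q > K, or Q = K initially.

Q₀ = 0.4374 vs Keq = 3.6780e-05 ⇒ Q>K, reverse
Step 1:
                   J          X
  Initial     0.6793     0.1371
  Change      0.4112    -0.1371
  Equil         1.09 4.7691e-05
  solve Keq expr → x = -0.1371; check Q = 3.6780e-05
Then change container volume by factor 1.25 (V_new/V_old).
Step 2:
                   J          X
  Initial     0.8724 3.8153e-05
  Change  4.1195e-05 -1.3732e-05
  Equil       0.8724 2.4421e-05
  solve Keq expr → x = -1.3732e-05; check Q = 3.6780e-05

Q₀ = 0.4374; Q > K (proceeds reverse)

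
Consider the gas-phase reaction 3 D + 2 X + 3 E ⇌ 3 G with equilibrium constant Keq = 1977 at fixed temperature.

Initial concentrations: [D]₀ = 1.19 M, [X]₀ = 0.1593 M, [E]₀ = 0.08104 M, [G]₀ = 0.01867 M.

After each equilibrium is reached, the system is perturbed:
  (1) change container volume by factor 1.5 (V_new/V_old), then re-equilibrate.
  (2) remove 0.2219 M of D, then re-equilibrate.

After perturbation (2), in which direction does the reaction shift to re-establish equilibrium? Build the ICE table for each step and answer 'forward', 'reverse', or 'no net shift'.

Direction: reverse

Q₀ = 0.2859 vs Keq = 1977 ⇒ Q<K, forward
Step 1:
                    D           X           E           G
  I              1.19      0.1593     0.08104     0.01867
  C          -0.05867    -0.03912    -0.05867     0.05867
  E             1.131      0.1202     0.02237     0.07734
  solve Keq expr → x = 0.01956; check Q = 1977
Then change container volume by factor 1.5 (V_new/V_old).
Step 2:
                    D           X           E           G
  I            0.7542     0.08012     0.01491     0.05156
  C          0.008331    0.005554    0.008331   -0.008331
  E            0.7625     0.08568     0.02324     0.04323
  solve Keq expr → x = -0.002777; check Q = 1977
Then remove 0.2219 M of D.
Step 3:
                    D           X           E           G
  I            0.5406     0.08568     0.02324     0.04323
  C          0.004876     0.00325    0.004876   -0.004876
  E            0.5455     0.08893     0.02812     0.03836
  solve Keq expr → x = -0.001625; check Q = 1977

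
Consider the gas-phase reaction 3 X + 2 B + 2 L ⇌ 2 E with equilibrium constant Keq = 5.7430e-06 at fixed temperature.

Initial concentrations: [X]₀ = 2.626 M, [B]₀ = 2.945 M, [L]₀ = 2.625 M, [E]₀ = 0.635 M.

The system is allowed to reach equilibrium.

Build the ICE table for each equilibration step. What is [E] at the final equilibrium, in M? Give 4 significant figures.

Q₀ = 3.7259e-04 vs Keq = 5.7430e-06 ⇒ Q>K, reverse
Step 1:
                    X           B           L           E
  init          2.626       2.945       2.625       0.635
  Δ            0.7188      0.4792      0.4792     -0.4792
  eq            3.345       3.424       3.104      0.1558
  solve Keq expr → x = -0.2396; check Q = 5.7430e-06

[E]_eq = 0.1558 M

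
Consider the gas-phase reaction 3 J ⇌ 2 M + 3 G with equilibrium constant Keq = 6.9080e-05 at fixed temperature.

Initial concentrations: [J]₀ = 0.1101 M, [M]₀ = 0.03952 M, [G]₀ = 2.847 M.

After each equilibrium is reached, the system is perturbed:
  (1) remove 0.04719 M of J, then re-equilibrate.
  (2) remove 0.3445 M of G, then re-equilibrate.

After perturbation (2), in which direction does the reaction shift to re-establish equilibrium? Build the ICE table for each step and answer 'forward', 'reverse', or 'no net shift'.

Direction: forward

Q₀ = 27 vs Keq = 6.9080e-05 ⇒ Q>K, reverse
Step 1:
                   J          M          G
  Initial     0.1101    0.03952      2.847
  Change     0.05909    -0.0394   -0.05909
  Equil       0.1692 1.2426e-04      2.788
  solve Keq expr → x = -0.0197; check Q = 6.9080e-05
Then remove 0.04719 M of J.
Step 2:
                   J          M          G
  Initial      0.122 1.2426e-04      2.788
  Change  7.2153e-05 -4.8102e-05 -7.2153e-05
  Equil       0.1221 7.6159e-05      2.788
  solve Keq expr → x = -2.4051e-05; check Q = 6.9080e-05
Then remove 0.3445 M of G.
Step 3:
                   J          M          G
  Initial     0.1221 7.6159e-05      2.443
  Change  -2.4948e-05 1.6632e-05 2.4948e-05
  Equil       0.1221 9.2791e-05      2.443
  solve Keq expr → x = 8.3162e-06; check Q = 6.9080e-05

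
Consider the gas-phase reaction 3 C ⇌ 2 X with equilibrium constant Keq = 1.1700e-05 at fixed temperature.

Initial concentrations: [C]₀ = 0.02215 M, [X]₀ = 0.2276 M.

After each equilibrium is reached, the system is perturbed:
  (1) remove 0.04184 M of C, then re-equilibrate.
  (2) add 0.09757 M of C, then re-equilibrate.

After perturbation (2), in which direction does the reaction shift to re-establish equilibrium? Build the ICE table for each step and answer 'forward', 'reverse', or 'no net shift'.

Direction: forward

Q₀ = 4767 vs Keq = 1.1700e-05 ⇒ Q>K, reverse
Step 1:
                  C         X
  I         0.02215    0.2276
  C          0.3403   -0.2269
  E          0.3624 7.4633e-04
  solve Keq expr → x = -0.1134; check Q = 1.1700e-05
Then remove 0.04184 M of C.
Step 2:
                  C         X
  I          0.3206 7.4633e-04
  C       1.8733e-04 -1.2489e-04
  E          0.3208 6.2144e-04
  solve Keq expr → x = -6.2444e-05; check Q = 1.1700e-05
Then add 0.09757 M of C.
Step 3:
                  C         X
  I          0.4183 6.2144e-04
  C       -4.5390e-04 3.0260e-04
  E          0.4179 9.2404e-04
  solve Keq expr → x = 1.5130e-04; check Q = 1.1700e-05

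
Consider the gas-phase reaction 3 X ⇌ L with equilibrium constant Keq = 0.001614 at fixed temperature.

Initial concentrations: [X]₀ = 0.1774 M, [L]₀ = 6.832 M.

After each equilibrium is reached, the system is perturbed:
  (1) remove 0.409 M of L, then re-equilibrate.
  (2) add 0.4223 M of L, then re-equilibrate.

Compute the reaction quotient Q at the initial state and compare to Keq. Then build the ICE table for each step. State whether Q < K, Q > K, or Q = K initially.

Q₀ = 1224; Q > K (proceeds reverse)

Q₀ = 1224 vs Keq = 0.001614 ⇒ Q>K, reverse
Step 1:
                    X           L
  Initial      0.1774       6.832
  Change        11.92      -3.974
  Equil          12.1       2.858
  solve Keq expr → x = -3.974; check Q = 0.001614
Then remove 0.409 M of L.
Step 2:
                    X           L
  Initial        12.1       2.449
  Change      -0.4014      0.1338
  Equil          11.7       2.583
  solve Keq expr → x = 0.1338; check Q = 0.001614
Then add 0.4223 M of L.
Step 3:
                    X           L
  Initial        11.7       3.005
  Change       0.4142     -0.1381
  Equil         12.11       2.867
  solve Keq expr → x = -0.1381; check Q = 0.001614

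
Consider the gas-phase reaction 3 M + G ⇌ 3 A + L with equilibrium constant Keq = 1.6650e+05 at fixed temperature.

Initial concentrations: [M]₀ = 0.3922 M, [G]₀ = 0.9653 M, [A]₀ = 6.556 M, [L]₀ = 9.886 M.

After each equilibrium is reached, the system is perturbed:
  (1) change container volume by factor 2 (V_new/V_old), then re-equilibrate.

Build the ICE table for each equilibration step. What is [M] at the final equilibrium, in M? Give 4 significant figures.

Q₀ = 4.7836e+04 vs Keq = 1.6650e+05 ⇒ Q<K, forward
Step 1:
                    M           G           A           L
  I            0.3922      0.9653       6.556       9.886
  C           -0.1242    -0.04142      0.1242     0.04142
  E             0.268      0.9239        6.68       9.927
  solve Keq expr → x = 0.04142; check Q = 1.6650e+05
Then change container volume by factor 2 (V_new/V_old).
Step 2:
                    M           G           A           L
  I             0.134      0.4619        3.34       4.964
  C                 0           0           0           0
  E             0.134      0.4619        3.34       4.964
  solve Keq expr → x = 0; check Q = 1.6650e+05

[M]_eq = 0.134 M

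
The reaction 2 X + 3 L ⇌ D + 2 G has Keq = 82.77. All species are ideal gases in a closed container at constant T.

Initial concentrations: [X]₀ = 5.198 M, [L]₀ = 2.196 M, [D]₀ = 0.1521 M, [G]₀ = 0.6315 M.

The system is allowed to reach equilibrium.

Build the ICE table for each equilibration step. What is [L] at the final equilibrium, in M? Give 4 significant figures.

[L]_eq = 0.1404 M

Q₀ = 2.1199e-04 vs Keq = 82.77 ⇒ Q<K, forward
Step 1:
                  X         L         D         G
  I           5.198     2.196    0.1521    0.6315
  C           -1.37    -2.056    0.6852      1.37
  E           3.828    0.1404    0.8373     2.002
  solve Keq expr → x = 0.6852; check Q = 82.77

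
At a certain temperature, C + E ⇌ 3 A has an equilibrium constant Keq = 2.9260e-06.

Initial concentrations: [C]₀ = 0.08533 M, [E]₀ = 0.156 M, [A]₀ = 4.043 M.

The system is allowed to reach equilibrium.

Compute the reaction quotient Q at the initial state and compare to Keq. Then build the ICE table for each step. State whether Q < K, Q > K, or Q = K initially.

Q₀ = 4965 vs Keq = 2.9260e-06 ⇒ Q>K, reverse
Step 1:
                    C           E           A
  init        0.08533       0.156       4.043
  Δ             1.342       1.342      -4.025
  eq            1.427       1.498     0.01842
  solve Keq expr → x = -1.342; check Q = 2.9260e-06

Q₀ = 4965; Q > K (proceeds reverse)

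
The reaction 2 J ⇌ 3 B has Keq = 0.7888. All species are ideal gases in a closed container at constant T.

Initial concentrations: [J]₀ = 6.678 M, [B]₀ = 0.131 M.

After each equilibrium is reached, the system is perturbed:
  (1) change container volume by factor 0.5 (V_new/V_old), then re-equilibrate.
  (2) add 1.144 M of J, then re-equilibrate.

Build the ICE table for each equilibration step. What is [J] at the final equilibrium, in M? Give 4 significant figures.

Q₀ = 5.0411e-05 vs Keq = 0.7888 ⇒ Q<K, forward
Step 1:
                   J          B
  Initial      6.678      0.131
  Change      -1.707       2.56
  Equil        4.971      2.691
  solve Keq expr → x = 0.8534; check Q = 0.7888
Then change container volume by factor 0.5 (V_new/V_old).
Step 2:
                   J          B
  Initial      9.942      5.383
  Change      0.6226    -0.9339
  Equil        10.56      4.449
  solve Keq expr → x = -0.3113; check Q = 0.7888
Then add 1.144 M of J.
Step 3:
                   J          B
  Initial      11.71      4.449
  Change     -0.1781     0.2672
  Equil        11.53      4.716
  solve Keq expr → x = 0.08906; check Q = 0.7888

[J]_eq = 11.53 M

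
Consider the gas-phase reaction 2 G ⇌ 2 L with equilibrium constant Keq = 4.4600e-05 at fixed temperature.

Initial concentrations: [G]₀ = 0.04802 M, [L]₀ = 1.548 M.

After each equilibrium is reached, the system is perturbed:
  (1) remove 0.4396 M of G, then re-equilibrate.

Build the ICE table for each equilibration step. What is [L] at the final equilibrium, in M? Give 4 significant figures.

[L]_eq = 0.007672 M

Q₀ = 1039 vs Keq = 4.4600e-05 ⇒ Q>K, reverse
Step 1:
                    G           L
  I           0.04802       1.548
  C             1.537      -1.537
  E             1.585     0.01059
  solve Keq expr → x = -0.7687; check Q = 4.4600e-05
Then remove 0.4396 M of G.
Step 2:
                    G           L
  I             1.146     0.01059
  C          0.002916   -0.002916
  E             1.149    0.007672
  solve Keq expr → x = -0.001458; check Q = 4.4600e-05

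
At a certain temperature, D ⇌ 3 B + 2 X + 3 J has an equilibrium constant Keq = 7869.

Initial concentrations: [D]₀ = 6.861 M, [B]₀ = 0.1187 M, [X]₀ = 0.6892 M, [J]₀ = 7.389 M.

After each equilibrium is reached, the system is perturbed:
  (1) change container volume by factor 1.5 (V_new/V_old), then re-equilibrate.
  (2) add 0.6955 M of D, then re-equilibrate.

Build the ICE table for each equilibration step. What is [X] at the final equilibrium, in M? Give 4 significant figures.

Q₀ = 0.04671 vs Keq = 7869 ⇒ Q<K, forward
Step 1:
                    D           B           X           J
  I             6.861      0.1187      0.6892       7.389
  C           -0.7249       2.175        1.45       2.175
  E             6.136       2.293       2.139       9.564
  solve Keq expr → x = 0.7249; check Q = 7869
Then change container volume by factor 1.5 (V_new/V_old).
Step 2:
                    D           B           X           J
  I             4.091       1.529       1.426       6.376
  C            -0.339       1.017       0.678       1.017
  E             3.752       2.546       2.104       7.393
  solve Keq expr → x = 0.339; check Q = 7869
Then add 0.6955 M of D.
Step 3:
                    D           B           X           J
  I             4.447       2.546       2.104       7.393
  C          -0.02501     0.07504     0.05002     0.07504
  E             4.422       2.621       2.154       7.468
  solve Keq expr → x = 0.02501; check Q = 7869

[X]_eq = 2.154 M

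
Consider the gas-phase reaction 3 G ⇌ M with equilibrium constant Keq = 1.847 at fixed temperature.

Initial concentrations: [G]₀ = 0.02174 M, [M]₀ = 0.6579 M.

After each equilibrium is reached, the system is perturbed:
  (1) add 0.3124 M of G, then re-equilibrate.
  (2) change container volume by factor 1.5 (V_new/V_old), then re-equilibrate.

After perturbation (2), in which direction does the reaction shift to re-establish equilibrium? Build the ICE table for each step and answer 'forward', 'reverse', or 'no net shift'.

Q₀ = 6.4030e+04 vs Keq = 1.847 ⇒ Q>K, reverse
Step 1:
                    G           M
  init        0.02174      0.6579
  Δ            0.6056     -0.2019
  eq           0.6273       0.456
  solve Keq expr → x = -0.2019; check Q = 1.847
Then add 0.3124 M of G.
Step 2:
                    G           M
  init         0.9397       0.456
  Δ           -0.2732     0.09105
  eq           0.6666      0.5471
  solve Keq expr → x = 0.09105; check Q = 1.847
Then change container volume by factor 1.5 (V_new/V_old).
Step 3:
                    G           M
  init         0.4444      0.3647
  Δ            0.1165    -0.03883
  eq           0.5609      0.3259
  solve Keq expr → x = -0.03883; check Q = 1.847

Direction: reverse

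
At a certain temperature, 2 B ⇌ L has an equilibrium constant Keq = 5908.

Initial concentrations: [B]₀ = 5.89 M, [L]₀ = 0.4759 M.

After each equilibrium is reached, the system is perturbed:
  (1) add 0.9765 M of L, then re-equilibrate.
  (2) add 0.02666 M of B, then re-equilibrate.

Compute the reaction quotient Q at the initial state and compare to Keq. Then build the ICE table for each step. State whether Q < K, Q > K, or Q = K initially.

Q₀ = 0.01372; Q < K (proceeds forward)

Q₀ = 0.01372 vs Keq = 5908 ⇒ Q<K, forward
Step 1:
                  B         L
  Initial      5.89    0.4759
  Change     -5.866     2.933
  Equil     0.02402     3.409
  solve Keq expr → x = 2.933; check Q = 5908
Then add 0.9765 M of L.
Step 2:
                  B         L
  Initial   0.02402     4.385
  Change   0.003219  -0.00161
  Equil     0.02724     4.384
  solve Keq expr → x = -0.00161; check Q = 5908
Then add 0.02666 M of B.
Step 3:
                  B         L
  Initial    0.0539     4.384
  Change   -0.02662   0.01331
  Equil     0.02728     4.397
  solve Keq expr → x = 0.01331; check Q = 5908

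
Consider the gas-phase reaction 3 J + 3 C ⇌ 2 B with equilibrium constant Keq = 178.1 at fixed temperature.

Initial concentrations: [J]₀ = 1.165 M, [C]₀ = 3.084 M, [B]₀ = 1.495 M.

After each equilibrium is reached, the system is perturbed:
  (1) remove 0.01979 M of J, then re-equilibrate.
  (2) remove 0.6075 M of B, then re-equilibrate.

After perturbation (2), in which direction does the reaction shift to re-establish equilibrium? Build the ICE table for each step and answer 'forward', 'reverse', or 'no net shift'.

Direction: forward

Q₀ = 0.04819 vs Keq = 178.1 ⇒ Q<K, forward
Step 1:
                   J          C          B
  init         1.165      3.084      1.495
  Δ            -1.02      -1.02     0.6803
  eq          0.1446      2.064      2.175
  solve Keq expr → x = 0.3401; check Q = 178.1
Then remove 0.01979 M of J.
Step 2:
                   J          C          B
  init        0.1248      2.064      2.175
  Δ          0.01801    0.01801   -0.01201
  eq          0.1428      2.082      2.163
  solve Keq expr → x = -0.006004; check Q = 178.1
Then remove 0.6075 M of B.
Step 3:
                   J          C          B
  init        0.1428      2.082      1.556
  Δ         -0.02588   -0.02588    0.01725
  eq          0.1169      2.056      1.573
  solve Keq expr → x = 0.008626; check Q = 178.1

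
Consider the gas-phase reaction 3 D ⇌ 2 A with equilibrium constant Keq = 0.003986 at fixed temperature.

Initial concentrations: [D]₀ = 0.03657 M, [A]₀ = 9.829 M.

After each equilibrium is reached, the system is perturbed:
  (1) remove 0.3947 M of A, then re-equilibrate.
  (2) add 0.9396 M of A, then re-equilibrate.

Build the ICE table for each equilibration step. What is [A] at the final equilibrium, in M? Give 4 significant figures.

Q₀ = 1.9753e+06 vs Keq = 0.003986 ⇒ Q>K, reverse
Step 1:
                    D           A
  Initial     0.03657       9.829
  Change        11.18      -7.456
  Equil         11.22       2.373
  solve Keq expr → x = -3.728; check Q = 0.003986
Then remove 0.3947 M of A.
Step 2:
                    D           A
  Initial       11.22       1.978
  Change      -0.4023      0.2682
  Equil         10.82       2.246
  solve Keq expr → x = 0.1341; check Q = 0.003986
Then add 0.9396 M of A.
Step 3:
                    D           A
  Initial       10.82       3.186
  Change        0.954      -0.636
  Equil         11.77        2.55
  solve Keq expr → x = -0.318; check Q = 0.003986

[A]_eq = 2.55 M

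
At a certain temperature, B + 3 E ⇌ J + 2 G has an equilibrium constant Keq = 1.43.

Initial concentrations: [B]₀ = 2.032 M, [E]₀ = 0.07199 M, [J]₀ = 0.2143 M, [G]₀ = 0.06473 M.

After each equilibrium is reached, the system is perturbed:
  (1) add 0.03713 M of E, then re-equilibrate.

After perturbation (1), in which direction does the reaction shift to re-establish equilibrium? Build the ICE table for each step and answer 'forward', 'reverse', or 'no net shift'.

Direction: forward

Q₀ = 1.184 vs Keq = 1.43 ⇒ Q<K, forward
Step 1:
                    B           E           J           G
  I             2.032     0.07199      0.2143     0.06473
  C       -9.7312e-04   -0.002919  9.7312e-04    0.001946
  E             2.031     0.06907      0.2153     0.06668
  solve Keq expr → x = 9.7312e-04; check Q = 1.43
Then add 0.03713 M of E.
Step 2:
                    B           E           J           G
  I             2.031      0.1062      0.2153     0.06668
  C         -0.008315    -0.02495    0.008315     0.01663
  E             2.023     0.08125      0.2236     0.08331
  solve Keq expr → x = 0.008315; check Q = 1.43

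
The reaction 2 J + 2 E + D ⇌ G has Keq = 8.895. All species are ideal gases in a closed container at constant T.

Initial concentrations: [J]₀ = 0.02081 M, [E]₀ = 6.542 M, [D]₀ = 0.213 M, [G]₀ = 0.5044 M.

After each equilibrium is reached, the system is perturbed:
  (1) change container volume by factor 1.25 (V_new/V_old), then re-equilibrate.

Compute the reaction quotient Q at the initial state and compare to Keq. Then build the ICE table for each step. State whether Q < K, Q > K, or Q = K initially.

Q₀ = 127.8 vs Keq = 8.895 ⇒ Q>K, reverse
Step 1:
                  J         E         D         G
  I         0.02081     6.542     0.213    0.5044
  C         0.05123   0.05123   0.02561  -0.02561
  E         0.07204     6.593    0.2386    0.4788
  solve Keq expr → x = -0.02561; check Q = 8.895
Then change container volume by factor 1.25 (V_new/V_old).
Step 2:
                  J         E         D         G
  I         0.05763     5.275    0.1909     0.383
  C         0.02735   0.02735   0.01367  -0.01367
  E         0.08498     5.302    0.2046    0.3694
  solve Keq expr → x = -0.01367; check Q = 8.895

Q₀ = 127.8; Q > K (proceeds reverse)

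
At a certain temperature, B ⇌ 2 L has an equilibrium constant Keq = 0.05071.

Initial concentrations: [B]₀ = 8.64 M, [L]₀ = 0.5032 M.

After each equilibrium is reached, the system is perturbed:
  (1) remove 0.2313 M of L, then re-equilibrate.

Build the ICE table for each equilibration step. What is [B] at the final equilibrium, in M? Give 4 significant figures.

Q₀ = 0.02931 vs Keq = 0.05071 ⇒ Q<K, forward
Step 1:
                   B          L
  init          8.64     0.5032
  Δ         -0.07786     0.1557
  eq           8.562     0.6589
  solve Keq expr → x = 0.07786; check Q = 0.05071
Then remove 0.2313 M of L.
Step 2:
                   B          L
  init         8.562     0.4276
  Δ          -0.1135     0.2269
  eq           8.449     0.6545
  solve Keq expr → x = 0.1135; check Q = 0.05071

[B]_eq = 8.449 M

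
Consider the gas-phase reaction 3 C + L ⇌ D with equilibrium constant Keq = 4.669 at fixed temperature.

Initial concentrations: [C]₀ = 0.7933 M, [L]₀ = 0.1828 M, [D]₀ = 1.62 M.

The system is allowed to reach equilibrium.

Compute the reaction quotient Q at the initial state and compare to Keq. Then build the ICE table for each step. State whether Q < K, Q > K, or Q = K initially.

Q₀ = 17.75; Q > K (proceeds reverse)

Q₀ = 17.75 vs Keq = 4.669 ⇒ Q>K, reverse
Step 1:
                  C         L         D
  Initial    0.7933    0.1828      1.62
  Change     0.2698   0.08994  -0.08994
  Equil       1.063    0.2727      1.53
  solve Keq expr → x = -0.08994; check Q = 4.669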